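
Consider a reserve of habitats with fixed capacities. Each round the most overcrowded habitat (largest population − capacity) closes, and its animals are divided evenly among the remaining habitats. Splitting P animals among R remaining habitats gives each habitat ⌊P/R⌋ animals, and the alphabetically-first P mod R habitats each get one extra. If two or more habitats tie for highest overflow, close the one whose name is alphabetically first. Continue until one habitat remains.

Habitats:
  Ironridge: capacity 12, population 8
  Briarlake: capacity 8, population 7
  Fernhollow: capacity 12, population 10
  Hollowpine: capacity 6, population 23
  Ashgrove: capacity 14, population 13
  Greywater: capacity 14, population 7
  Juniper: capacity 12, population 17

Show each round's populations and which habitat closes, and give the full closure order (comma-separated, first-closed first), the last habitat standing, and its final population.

Closure order: Hollowpine, Juniper, Ashgrove, Briarlake, Fernhollow, Ironridge
Last habitat: Greywater with 85 animals

Round 1: Ashgrove=13 Briarlake=7 Fernhollow=10 Greywater=7 Hollowpine=23 Ironridge=8 Juniper=17 → close Hollowpine (overflow 17)
  23÷6 = 3 each, +1 to first 5
Round 2: Ashgrove=17 Briarlake=11 Fernhollow=14 Greywater=11 Ironridge=12 Juniper=20 → close Juniper (overflow 8)
  20÷5 = 4 each, +1 to first 0
Round 3: Ashgrove=21 Briarlake=15 Fernhollow=18 Greywater=15 Ironridge=16 → close Ashgrove (overflow 7)
  21÷4 = 5 each, +1 to first 1
Round 4: Briarlake=21 Fernhollow=23 Greywater=20 Ironridge=21 → close Briarlake (overflow 13)
  21÷3 = 7 each, +1 to first 0
Round 5: Fernhollow=30 Greywater=27 Ironridge=28 → close Fernhollow (overflow 18)
  30÷2 = 15 each, +1 to first 0
Round 6: Greywater=42 Ironridge=43 → close Ironridge (overflow 31)
  43÷1 = 43 each, +1 to first 0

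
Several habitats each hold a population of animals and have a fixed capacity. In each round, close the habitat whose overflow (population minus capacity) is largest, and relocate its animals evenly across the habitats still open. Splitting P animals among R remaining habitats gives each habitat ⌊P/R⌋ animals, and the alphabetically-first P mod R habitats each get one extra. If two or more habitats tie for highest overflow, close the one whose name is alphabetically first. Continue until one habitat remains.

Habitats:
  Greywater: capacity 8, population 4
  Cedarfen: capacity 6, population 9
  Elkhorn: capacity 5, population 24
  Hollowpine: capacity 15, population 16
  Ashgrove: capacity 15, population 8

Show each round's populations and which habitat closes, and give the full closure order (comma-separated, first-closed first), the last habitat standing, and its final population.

Closure order: Elkhorn, Cedarfen, Hollowpine, Greywater
Last habitat: Ashgrove with 61 animals

Round 1: Ashgrove=8 Cedarfen=9 Elkhorn=24 Greywater=4 Hollowpine=16 → close Elkhorn (overflow 19)
  24÷4 = 6 each, +1 to first 0
Round 2: Ashgrove=14 Cedarfen=15 Greywater=10 Hollowpine=22 → close Cedarfen (overflow 9)
  15÷3 = 5 each, +1 to first 0
Round 3: Ashgrove=19 Greywater=15 Hollowpine=27 → close Hollowpine (overflow 12)
  27÷2 = 13 each, +1 to first 1
Round 4: Ashgrove=33 Greywater=28 → close Greywater (overflow 20)
  28÷1 = 28 each, +1 to first 0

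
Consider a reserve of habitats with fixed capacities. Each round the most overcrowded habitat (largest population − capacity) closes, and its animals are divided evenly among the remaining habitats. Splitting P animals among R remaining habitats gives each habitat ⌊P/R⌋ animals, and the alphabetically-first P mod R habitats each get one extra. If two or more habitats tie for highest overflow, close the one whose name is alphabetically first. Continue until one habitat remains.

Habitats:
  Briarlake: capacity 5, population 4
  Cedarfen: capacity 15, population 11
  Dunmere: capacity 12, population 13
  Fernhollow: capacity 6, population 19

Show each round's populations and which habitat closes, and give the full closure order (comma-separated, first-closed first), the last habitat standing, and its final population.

Round 1: Briarlake=4 Cedarfen=11 Dunmere=13 Fernhollow=19 → close Fernhollow (overflow 13)
  19÷3 = 6 each, +1 to first 1
Round 2: Briarlake=11 Cedarfen=17 Dunmere=19 → close Dunmere (overflow 7)
  19÷2 = 9 each, +1 to first 1
Round 3: Briarlake=21 Cedarfen=26 → close Briarlake (overflow 16)
  21÷1 = 21 each, +1 to first 0

Closure order: Fernhollow, Dunmere, Briarlake
Last habitat: Cedarfen with 47 animals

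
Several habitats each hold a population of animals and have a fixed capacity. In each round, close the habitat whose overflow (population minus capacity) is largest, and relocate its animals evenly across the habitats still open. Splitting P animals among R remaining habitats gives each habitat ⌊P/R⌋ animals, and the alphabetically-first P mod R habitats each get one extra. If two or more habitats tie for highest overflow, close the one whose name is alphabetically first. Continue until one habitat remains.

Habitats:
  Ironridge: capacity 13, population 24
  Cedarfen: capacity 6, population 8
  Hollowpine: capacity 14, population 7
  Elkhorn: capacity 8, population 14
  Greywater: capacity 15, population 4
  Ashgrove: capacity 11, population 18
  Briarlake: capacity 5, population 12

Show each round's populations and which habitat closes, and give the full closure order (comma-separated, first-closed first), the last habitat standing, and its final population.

Closure order: Ironridge, Ashgrove, Briarlake, Elkhorn, Cedarfen, Hollowpine
Last habitat: Greywater with 87 animals

Round 1: Ashgrove=18 Briarlake=12 Cedarfen=8 Elkhorn=14 Greywater=4 Hollowpine=7 Ironridge=24 → close Ironridge (overflow 11)
  24÷6 = 4 each, +1 to first 0
Round 2: Ashgrove=22 Briarlake=16 Cedarfen=12 Elkhorn=18 Greywater=8 Hollowpine=11 → close Ashgrove (overflow 11)
  22÷5 = 4 each, +1 to first 2
Round 3: Briarlake=21 Cedarfen=17 Elkhorn=22 Greywater=12 Hollowpine=15 → close Briarlake (overflow 16)
  21÷4 = 5 each, +1 to first 1
Round 4: Cedarfen=23 Elkhorn=27 Greywater=17 Hollowpine=20 → close Elkhorn (overflow 19)
  27÷3 = 9 each, +1 to first 0
Round 5: Cedarfen=32 Greywater=26 Hollowpine=29 → close Cedarfen (overflow 26)
  32÷2 = 16 each, +1 to first 0
Round 6: Greywater=42 Hollowpine=45 → close Hollowpine (overflow 31)
  45÷1 = 45 each, +1 to first 0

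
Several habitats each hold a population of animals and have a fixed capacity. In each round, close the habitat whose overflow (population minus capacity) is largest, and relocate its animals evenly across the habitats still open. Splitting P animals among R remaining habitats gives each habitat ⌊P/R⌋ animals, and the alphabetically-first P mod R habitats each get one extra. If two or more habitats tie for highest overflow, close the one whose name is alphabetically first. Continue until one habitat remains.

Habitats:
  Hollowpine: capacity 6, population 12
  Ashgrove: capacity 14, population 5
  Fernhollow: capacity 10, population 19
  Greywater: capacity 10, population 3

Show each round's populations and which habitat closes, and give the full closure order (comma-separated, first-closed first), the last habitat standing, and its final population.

Round 1: Ashgrove=5 Fernhollow=19 Greywater=3 Hollowpine=12 → close Fernhollow (overflow 9)
  19÷3 = 6 each, +1 to first 1
Round 2: Ashgrove=12 Greywater=9 Hollowpine=18 → close Hollowpine (overflow 12)
  18÷2 = 9 each, +1 to first 0
Round 3: Ashgrove=21 Greywater=18 → close Greywater (overflow 8)
  18÷1 = 18 each, +1 to first 0

Closure order: Fernhollow, Hollowpine, Greywater
Last habitat: Ashgrove with 39 animals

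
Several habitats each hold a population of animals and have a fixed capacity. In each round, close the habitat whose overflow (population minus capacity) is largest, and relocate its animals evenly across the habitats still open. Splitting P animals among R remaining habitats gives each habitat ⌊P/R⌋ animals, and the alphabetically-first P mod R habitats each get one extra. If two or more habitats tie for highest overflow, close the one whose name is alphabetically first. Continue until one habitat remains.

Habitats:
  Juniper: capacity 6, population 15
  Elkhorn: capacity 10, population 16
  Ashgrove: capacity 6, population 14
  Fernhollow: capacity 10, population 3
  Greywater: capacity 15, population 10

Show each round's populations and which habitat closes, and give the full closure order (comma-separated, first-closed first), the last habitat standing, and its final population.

Closure order: Juniper, Ashgrove, Elkhorn, Greywater
Last habitat: Fernhollow with 58 animals

Round 1: Ashgrove=14 Elkhorn=16 Fernhollow=3 Greywater=10 Juniper=15 → close Juniper (overflow 9)
  15÷4 = 3 each, +1 to first 3
Round 2: Ashgrove=18 Elkhorn=20 Fernhollow=7 Greywater=13 → close Ashgrove (overflow 12)
  18÷3 = 6 each, +1 to first 0
Round 3: Elkhorn=26 Fernhollow=13 Greywater=19 → close Elkhorn (overflow 16)
  26÷2 = 13 each, +1 to first 0
Round 4: Fernhollow=26 Greywater=32 → close Greywater (overflow 17)
  32÷1 = 32 each, +1 to first 0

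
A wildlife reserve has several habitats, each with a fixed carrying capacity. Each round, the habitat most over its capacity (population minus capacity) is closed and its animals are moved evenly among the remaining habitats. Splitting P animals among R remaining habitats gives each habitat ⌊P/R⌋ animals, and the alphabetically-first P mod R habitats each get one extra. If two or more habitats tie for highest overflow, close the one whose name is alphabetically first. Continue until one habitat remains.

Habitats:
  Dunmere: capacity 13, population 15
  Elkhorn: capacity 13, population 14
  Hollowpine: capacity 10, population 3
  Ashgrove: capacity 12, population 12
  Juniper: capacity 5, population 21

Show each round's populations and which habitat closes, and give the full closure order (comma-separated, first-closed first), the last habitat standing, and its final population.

Round 1: Ashgrove=12 Dunmere=15 Elkhorn=14 Hollowpine=3 Juniper=21 → close Juniper (overflow 16)
  21÷4 = 5 each, +1 to first 1
Round 2: Ashgrove=18 Dunmere=20 Elkhorn=19 Hollowpine=8 → close Dunmere (overflow 7)
  20÷3 = 6 each, +1 to first 2
Round 3: Ashgrove=25 Elkhorn=26 Hollowpine=14 → close Ashgrove (overflow 13)
  25÷2 = 12 each, +1 to first 1
Round 4: Elkhorn=39 Hollowpine=26 → close Elkhorn (overflow 26)
  39÷1 = 39 each, +1 to first 0

Closure order: Juniper, Dunmere, Ashgrove, Elkhorn
Last habitat: Hollowpine with 65 animals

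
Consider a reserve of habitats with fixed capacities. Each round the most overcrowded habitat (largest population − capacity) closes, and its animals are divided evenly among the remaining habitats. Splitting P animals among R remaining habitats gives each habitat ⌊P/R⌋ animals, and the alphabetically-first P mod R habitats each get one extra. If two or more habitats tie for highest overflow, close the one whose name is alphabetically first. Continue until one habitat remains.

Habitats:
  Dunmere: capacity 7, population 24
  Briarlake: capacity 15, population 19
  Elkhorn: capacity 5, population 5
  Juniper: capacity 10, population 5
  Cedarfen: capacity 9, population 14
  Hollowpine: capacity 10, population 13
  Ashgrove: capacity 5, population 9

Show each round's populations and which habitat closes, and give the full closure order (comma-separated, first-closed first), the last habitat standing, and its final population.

Closure order: Dunmere, Cedarfen, Ashgrove, Briarlake, Hollowpine, Elkhorn
Last habitat: Juniper with 89 animals

Round 1: Ashgrove=9 Briarlake=19 Cedarfen=14 Dunmere=24 Elkhorn=5 Hollowpine=13 Juniper=5 → close Dunmere (overflow 17)
  24÷6 = 4 each, +1 to first 0
Round 2: Ashgrove=13 Briarlake=23 Cedarfen=18 Elkhorn=9 Hollowpine=17 Juniper=9 → close Cedarfen (overflow 9)
  18÷5 = 3 each, +1 to first 3
Round 3: Ashgrove=17 Briarlake=27 Elkhorn=13 Hollowpine=20 Juniper=12 → close Ashgrove (overflow 12)
  17÷4 = 4 each, +1 to first 1
Round 4: Briarlake=32 Elkhorn=17 Hollowpine=24 Juniper=16 → close Briarlake (overflow 17)
  32÷3 = 10 each, +1 to first 2
Round 5: Elkhorn=28 Hollowpine=35 Juniper=26 → close Hollowpine (overflow 25)
  35÷2 = 17 each, +1 to first 1
Round 6: Elkhorn=46 Juniper=43 → close Elkhorn (overflow 41)
  46÷1 = 46 each, +1 to first 0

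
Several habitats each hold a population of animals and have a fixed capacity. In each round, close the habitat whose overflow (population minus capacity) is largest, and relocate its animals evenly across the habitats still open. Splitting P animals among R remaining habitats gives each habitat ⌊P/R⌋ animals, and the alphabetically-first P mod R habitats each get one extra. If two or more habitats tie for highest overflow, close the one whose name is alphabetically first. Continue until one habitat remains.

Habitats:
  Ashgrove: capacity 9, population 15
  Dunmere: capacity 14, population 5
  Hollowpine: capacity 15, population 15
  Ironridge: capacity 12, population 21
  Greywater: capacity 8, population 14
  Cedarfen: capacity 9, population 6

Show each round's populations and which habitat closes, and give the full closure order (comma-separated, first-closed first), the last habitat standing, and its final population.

Round 1: Ashgrove=15 Cedarfen=6 Dunmere=5 Greywater=14 Hollowpine=15 Ironridge=21 → close Ironridge (overflow 9)
  21÷5 = 4 each, +1 to first 1
Round 2: Ashgrove=20 Cedarfen=10 Dunmere=9 Greywater=18 Hollowpine=19 → close Ashgrove (overflow 11)
  20÷4 = 5 each, +1 to first 0
Round 3: Cedarfen=15 Dunmere=14 Greywater=23 Hollowpine=24 → close Greywater (overflow 15)
  23÷3 = 7 each, +1 to first 2
Round 4: Cedarfen=23 Dunmere=22 Hollowpine=31 → close Hollowpine (overflow 16)
  31÷2 = 15 each, +1 to first 1
Round 5: Cedarfen=39 Dunmere=37 → close Cedarfen (overflow 30)
  39÷1 = 39 each, +1 to first 0

Closure order: Ironridge, Ashgrove, Greywater, Hollowpine, Cedarfen
Last habitat: Dunmere with 76 animals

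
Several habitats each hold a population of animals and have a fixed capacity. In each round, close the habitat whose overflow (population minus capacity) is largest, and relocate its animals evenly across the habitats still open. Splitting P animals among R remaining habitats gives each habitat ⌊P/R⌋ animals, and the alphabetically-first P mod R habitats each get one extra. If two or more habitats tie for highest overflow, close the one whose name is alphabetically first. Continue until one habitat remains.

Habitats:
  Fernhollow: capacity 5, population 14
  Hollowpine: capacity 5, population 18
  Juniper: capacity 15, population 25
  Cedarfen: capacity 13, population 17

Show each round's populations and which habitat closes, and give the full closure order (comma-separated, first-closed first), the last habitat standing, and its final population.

Round 1: Cedarfen=17 Fernhollow=14 Hollowpine=18 Juniper=25 → close Hollowpine (overflow 13)
  18÷3 = 6 each, +1 to first 0
Round 2: Cedarfen=23 Fernhollow=20 Juniper=31 → close Juniper (overflow 16)
  31÷2 = 15 each, +1 to first 1
Round 3: Cedarfen=39 Fernhollow=35 → close Fernhollow (overflow 30)
  35÷1 = 35 each, +1 to first 0

Closure order: Hollowpine, Juniper, Fernhollow
Last habitat: Cedarfen with 74 animals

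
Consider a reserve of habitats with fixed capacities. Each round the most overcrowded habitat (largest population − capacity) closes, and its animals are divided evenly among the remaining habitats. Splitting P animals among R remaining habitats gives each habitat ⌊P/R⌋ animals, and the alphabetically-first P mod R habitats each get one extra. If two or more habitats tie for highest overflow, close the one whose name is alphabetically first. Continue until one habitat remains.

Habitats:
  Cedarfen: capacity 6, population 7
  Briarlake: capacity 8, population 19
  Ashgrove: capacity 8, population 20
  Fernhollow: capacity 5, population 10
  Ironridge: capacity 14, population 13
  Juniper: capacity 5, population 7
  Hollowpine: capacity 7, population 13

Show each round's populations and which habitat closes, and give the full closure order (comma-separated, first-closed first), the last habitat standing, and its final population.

Closure order: Ashgrove, Briarlake, Hollowpine, Fernhollow, Cedarfen, Juniper
Last habitat: Ironridge with 89 animals

Round 1: Ashgrove=20 Briarlake=19 Cedarfen=7 Fernhollow=10 Hollowpine=13 Ironridge=13 Juniper=7 → close Ashgrove (overflow 12)
  20÷6 = 3 each, +1 to first 2
Round 2: Briarlake=23 Cedarfen=11 Fernhollow=13 Hollowpine=16 Ironridge=16 Juniper=10 → close Briarlake (overflow 15)
  23÷5 = 4 each, +1 to first 3
Round 3: Cedarfen=16 Fernhollow=18 Hollowpine=21 Ironridge=20 Juniper=14 → close Hollowpine (overflow 14)
  21÷4 = 5 each, +1 to first 1
Round 4: Cedarfen=22 Fernhollow=23 Ironridge=25 Juniper=19 → close Fernhollow (overflow 18)
  23÷3 = 7 each, +1 to first 2
Round 5: Cedarfen=30 Ironridge=33 Juniper=26 → close Cedarfen (overflow 24)
  30÷2 = 15 each, +1 to first 0
Round 6: Ironridge=48 Juniper=41 → close Juniper (overflow 36)
  41÷1 = 41 each, +1 to first 0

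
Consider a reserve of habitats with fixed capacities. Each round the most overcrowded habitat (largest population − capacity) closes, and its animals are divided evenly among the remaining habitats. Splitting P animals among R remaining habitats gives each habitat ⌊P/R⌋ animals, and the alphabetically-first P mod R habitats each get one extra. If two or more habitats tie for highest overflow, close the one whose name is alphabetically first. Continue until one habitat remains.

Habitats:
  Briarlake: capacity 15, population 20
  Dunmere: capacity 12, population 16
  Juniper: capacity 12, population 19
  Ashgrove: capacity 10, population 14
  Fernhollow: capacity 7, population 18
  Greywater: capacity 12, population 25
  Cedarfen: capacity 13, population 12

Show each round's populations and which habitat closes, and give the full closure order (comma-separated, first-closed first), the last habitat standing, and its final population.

Closure order: Greywater, Fernhollow, Juniper, Ashgrove, Briarlake, Dunmere
Last habitat: Cedarfen with 124 animals

Round 1: Ashgrove=14 Briarlake=20 Cedarfen=12 Dunmere=16 Fernhollow=18 Greywater=25 Juniper=19 → close Greywater (overflow 13)
  25÷6 = 4 each, +1 to first 1
Round 2: Ashgrove=19 Briarlake=24 Cedarfen=16 Dunmere=20 Fernhollow=22 Juniper=23 → close Fernhollow (overflow 15)
  22÷5 = 4 each, +1 to first 2
Round 3: Ashgrove=24 Briarlake=29 Cedarfen=20 Dunmere=24 Juniper=27 → close Juniper (overflow 15)
  27÷4 = 6 each, +1 to first 3
Round 4: Ashgrove=31 Briarlake=36 Cedarfen=27 Dunmere=30 → close Ashgrove (overflow 21)
  31÷3 = 10 each, +1 to first 1
Round 5: Briarlake=47 Cedarfen=37 Dunmere=40 → close Briarlake (overflow 32)
  47÷2 = 23 each, +1 to first 1
Round 6: Cedarfen=61 Dunmere=63 → close Dunmere (overflow 51)
  63÷1 = 63 each, +1 to first 0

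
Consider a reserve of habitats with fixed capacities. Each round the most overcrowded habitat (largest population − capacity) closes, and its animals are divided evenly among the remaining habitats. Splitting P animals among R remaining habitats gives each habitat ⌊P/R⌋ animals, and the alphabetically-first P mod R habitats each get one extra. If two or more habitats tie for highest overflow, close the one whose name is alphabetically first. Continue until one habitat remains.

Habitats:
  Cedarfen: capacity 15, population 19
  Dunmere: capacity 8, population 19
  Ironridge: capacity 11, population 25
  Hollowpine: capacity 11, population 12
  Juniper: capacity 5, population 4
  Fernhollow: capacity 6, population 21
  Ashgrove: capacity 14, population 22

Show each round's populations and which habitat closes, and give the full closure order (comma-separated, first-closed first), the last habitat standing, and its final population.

Closure order: Fernhollow, Ironridge, Dunmere, Ashgrove, Cedarfen, Hollowpine
Last habitat: Juniper with 122 animals

Round 1: Ashgrove=22 Cedarfen=19 Dunmere=19 Fernhollow=21 Hollowpine=12 Ironridge=25 Juniper=4 → close Fernhollow (overflow 15)
  21÷6 = 3 each, +1 to first 3
Round 2: Ashgrove=26 Cedarfen=23 Dunmere=23 Hollowpine=15 Ironridge=28 Juniper=7 → close Ironridge (overflow 17)
  28÷5 = 5 each, +1 to first 3
Round 3: Ashgrove=32 Cedarfen=29 Dunmere=29 Hollowpine=20 Juniper=12 → close Dunmere (overflow 21)
  29÷4 = 7 each, +1 to first 1
Round 4: Ashgrove=40 Cedarfen=36 Hollowpine=27 Juniper=19 → close Ashgrove (overflow 26)
  40÷3 = 13 each, +1 to first 1
Round 5: Cedarfen=50 Hollowpine=40 Juniper=32 → close Cedarfen (overflow 35)
  50÷2 = 25 each, +1 to first 0
Round 6: Hollowpine=65 Juniper=57 → close Hollowpine (overflow 54)
  65÷1 = 65 each, +1 to first 0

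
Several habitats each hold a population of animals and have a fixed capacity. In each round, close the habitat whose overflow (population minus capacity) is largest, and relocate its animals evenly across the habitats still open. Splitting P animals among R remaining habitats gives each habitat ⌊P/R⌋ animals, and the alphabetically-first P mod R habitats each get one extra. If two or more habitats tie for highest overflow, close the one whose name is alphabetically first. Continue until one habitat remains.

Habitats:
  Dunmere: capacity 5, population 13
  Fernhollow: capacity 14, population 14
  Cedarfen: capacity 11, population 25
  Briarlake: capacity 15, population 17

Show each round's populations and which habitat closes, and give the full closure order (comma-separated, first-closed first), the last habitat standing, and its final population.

Round 1: Briarlake=17 Cedarfen=25 Dunmere=13 Fernhollow=14 → close Cedarfen (overflow 14)
  25÷3 = 8 each, +1 to first 1
Round 2: Briarlake=26 Dunmere=21 Fernhollow=22 → close Dunmere (overflow 16)
  21÷2 = 10 each, +1 to first 1
Round 3: Briarlake=37 Fernhollow=32 → close Briarlake (overflow 22)
  37÷1 = 37 each, +1 to first 0

Closure order: Cedarfen, Dunmere, Briarlake
Last habitat: Fernhollow with 69 animals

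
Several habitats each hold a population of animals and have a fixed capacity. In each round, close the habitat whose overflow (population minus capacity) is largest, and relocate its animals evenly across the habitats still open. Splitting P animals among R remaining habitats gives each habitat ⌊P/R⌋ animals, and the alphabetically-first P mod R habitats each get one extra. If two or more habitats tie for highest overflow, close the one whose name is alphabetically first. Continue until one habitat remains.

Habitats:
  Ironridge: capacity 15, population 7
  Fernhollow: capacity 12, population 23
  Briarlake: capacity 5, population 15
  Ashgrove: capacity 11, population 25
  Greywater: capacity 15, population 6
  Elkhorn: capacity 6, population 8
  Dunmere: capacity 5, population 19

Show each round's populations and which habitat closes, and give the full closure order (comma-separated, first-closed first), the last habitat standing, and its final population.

Round 1: Ashgrove=25 Briarlake=15 Dunmere=19 Elkhorn=8 Fernhollow=23 Greywater=6 Ironridge=7 → close Ashgrove (overflow 14)
  25÷6 = 4 each, +1 to first 1
Round 2: Briarlake=20 Dunmere=23 Elkhorn=12 Fernhollow=27 Greywater=10 Ironridge=11 → close Dunmere (overflow 18)
  23÷5 = 4 each, +1 to first 3
Round 3: Briarlake=25 Elkhorn=17 Fernhollow=32 Greywater=14 Ironridge=15 → close Briarlake (overflow 20)
  25÷4 = 6 each, +1 to first 1
Round 4: Elkhorn=24 Fernhollow=38 Greywater=20 Ironridge=21 → close Fernhollow (overflow 26)
  38÷3 = 12 each, +1 to first 2
Round 5: Elkhorn=37 Greywater=33 Ironridge=33 → close Elkhorn (overflow 31)
  37÷2 = 18 each, +1 to first 1
Round 6: Greywater=52 Ironridge=51 → close Greywater (overflow 37)
  52÷1 = 52 each, +1 to first 0

Closure order: Ashgrove, Dunmere, Briarlake, Fernhollow, Elkhorn, Greywater
Last habitat: Ironridge with 103 animals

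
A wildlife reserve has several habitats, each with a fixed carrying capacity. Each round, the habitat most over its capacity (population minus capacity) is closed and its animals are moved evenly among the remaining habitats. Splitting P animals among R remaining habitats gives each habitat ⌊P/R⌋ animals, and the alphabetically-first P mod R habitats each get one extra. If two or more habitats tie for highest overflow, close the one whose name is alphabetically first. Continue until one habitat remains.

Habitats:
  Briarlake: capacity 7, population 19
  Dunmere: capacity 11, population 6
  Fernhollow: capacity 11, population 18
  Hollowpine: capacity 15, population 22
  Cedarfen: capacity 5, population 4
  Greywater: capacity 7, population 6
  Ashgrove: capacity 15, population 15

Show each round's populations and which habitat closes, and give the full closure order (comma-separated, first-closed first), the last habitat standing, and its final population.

Round 1: Ashgrove=15 Briarlake=19 Cedarfen=4 Dunmere=6 Fernhollow=18 Greywater=6 Hollowpine=22 → close Briarlake (overflow 12)
  19÷6 = 3 each, +1 to first 1
Round 2: Ashgrove=19 Cedarfen=7 Dunmere=9 Fernhollow=21 Greywater=9 Hollowpine=25 → close Fernhollow (overflow 10)
  21÷5 = 4 each, +1 to first 1
Round 3: Ashgrove=24 Cedarfen=11 Dunmere=13 Greywater=13 Hollowpine=29 → close Hollowpine (overflow 14)
  29÷4 = 7 each, +1 to first 1
Round 4: Ashgrove=32 Cedarfen=18 Dunmere=20 Greywater=20 → close Ashgrove (overflow 17)
  32÷3 = 10 each, +1 to first 2
Round 5: Cedarfen=29 Dunmere=31 Greywater=30 → close Cedarfen (overflow 24)
  29÷2 = 14 each, +1 to first 1
Round 6: Dunmere=46 Greywater=44 → close Greywater (overflow 37)
  44÷1 = 44 each, +1 to first 0

Closure order: Briarlake, Fernhollow, Hollowpine, Ashgrove, Cedarfen, Greywater
Last habitat: Dunmere with 90 animals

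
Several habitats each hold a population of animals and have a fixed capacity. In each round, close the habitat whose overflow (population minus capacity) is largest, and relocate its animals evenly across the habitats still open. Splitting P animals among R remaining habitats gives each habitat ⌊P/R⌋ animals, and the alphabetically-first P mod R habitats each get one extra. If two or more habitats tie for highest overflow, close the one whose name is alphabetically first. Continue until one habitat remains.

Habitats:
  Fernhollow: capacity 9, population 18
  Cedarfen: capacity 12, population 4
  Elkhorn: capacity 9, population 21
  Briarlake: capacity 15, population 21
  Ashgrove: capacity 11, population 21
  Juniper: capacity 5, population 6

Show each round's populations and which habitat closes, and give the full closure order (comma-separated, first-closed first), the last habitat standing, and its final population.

Round 1: Ashgrove=21 Briarlake=21 Cedarfen=4 Elkhorn=21 Fernhollow=18 Juniper=6 → close Elkhorn (overflow 12)
  21÷5 = 4 each, +1 to first 1
Round 2: Ashgrove=26 Briarlake=25 Cedarfen=8 Fernhollow=22 Juniper=10 → close Ashgrove (overflow 15)
  26÷4 = 6 each, +1 to first 2
Round 3: Briarlake=32 Cedarfen=15 Fernhollow=28 Juniper=16 → close Fernhollow (overflow 19)
  28÷3 = 9 each, +1 to first 1
Round 4: Briarlake=42 Cedarfen=24 Juniper=25 → close Briarlake (overflow 27)
  42÷2 = 21 each, +1 to first 0
Round 5: Cedarfen=45 Juniper=46 → close Juniper (overflow 41)
  46÷1 = 46 each, +1 to first 0

Closure order: Elkhorn, Ashgrove, Fernhollow, Briarlake, Juniper
Last habitat: Cedarfen with 91 animals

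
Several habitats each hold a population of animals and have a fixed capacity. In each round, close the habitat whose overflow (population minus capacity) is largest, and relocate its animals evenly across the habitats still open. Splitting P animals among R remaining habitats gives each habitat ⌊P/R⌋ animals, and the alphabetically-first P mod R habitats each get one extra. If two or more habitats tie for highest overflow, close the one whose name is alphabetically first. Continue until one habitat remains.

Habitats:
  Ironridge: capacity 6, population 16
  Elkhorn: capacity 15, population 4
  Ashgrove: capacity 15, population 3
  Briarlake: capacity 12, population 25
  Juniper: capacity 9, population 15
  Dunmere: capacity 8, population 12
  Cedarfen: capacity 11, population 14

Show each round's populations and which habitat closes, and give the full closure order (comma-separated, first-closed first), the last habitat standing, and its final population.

Round 1: Ashgrove=3 Briarlake=25 Cedarfen=14 Dunmere=12 Elkhorn=4 Ironridge=16 Juniper=15 → close Briarlake (overflow 13)
  25÷6 = 4 each, +1 to first 1
Round 2: Ashgrove=8 Cedarfen=18 Dunmere=16 Elkhorn=8 Ironridge=20 Juniper=19 → close Ironridge (overflow 14)
  20÷5 = 4 each, +1 to first 0
Round 3: Ashgrove=12 Cedarfen=22 Dunmere=20 Elkhorn=12 Juniper=23 → close Juniper (overflow 14)
  23÷4 = 5 each, +1 to first 3
Round 4: Ashgrove=18 Cedarfen=28 Dunmere=26 Elkhorn=17 → close Dunmere (overflow 18)
  26÷3 = 8 each, +1 to first 2
Round 5: Ashgrove=27 Cedarfen=37 Elkhorn=25 → close Cedarfen (overflow 26)
  37÷2 = 18 each, +1 to first 1
Round 6: Ashgrove=46 Elkhorn=43 → close Ashgrove (overflow 31)
  46÷1 = 46 each, +1 to first 0

Closure order: Briarlake, Ironridge, Juniper, Dunmere, Cedarfen, Ashgrove
Last habitat: Elkhorn with 89 animals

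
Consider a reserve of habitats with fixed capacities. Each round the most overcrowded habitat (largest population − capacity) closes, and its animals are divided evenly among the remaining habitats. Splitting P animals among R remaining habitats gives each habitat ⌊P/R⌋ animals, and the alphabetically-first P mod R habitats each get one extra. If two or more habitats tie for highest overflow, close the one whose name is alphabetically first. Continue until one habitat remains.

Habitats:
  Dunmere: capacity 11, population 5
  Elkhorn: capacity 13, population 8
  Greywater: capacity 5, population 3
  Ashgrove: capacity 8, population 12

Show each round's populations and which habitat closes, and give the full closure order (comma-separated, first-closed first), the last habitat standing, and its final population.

Round 1: Ashgrove=12 Dunmere=5 Elkhorn=8 Greywater=3 → close Ashgrove (overflow 4)
  12÷3 = 4 each, +1 to first 0
Round 2: Dunmere=9 Elkhorn=12 Greywater=7 → close Greywater (overflow 2)
  7÷2 = 3 each, +1 to first 1
Round 3: Dunmere=13 Elkhorn=15 → close Dunmere (overflow 2)
  13÷1 = 13 each, +1 to first 0

Closure order: Ashgrove, Greywater, Dunmere
Last habitat: Elkhorn with 28 animals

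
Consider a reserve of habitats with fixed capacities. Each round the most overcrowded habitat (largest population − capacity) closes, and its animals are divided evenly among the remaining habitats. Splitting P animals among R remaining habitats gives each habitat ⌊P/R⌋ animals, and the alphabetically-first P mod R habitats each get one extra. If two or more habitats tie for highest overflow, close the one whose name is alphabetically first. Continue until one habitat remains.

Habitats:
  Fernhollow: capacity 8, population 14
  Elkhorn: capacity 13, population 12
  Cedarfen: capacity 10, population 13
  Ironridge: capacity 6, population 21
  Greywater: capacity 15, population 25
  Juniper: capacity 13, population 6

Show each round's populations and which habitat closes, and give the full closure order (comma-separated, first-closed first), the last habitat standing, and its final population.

Round 1: Cedarfen=13 Elkhorn=12 Fernhollow=14 Greywater=25 Ironridge=21 Juniper=6 → close Ironridge (overflow 15)
  21÷5 = 4 each, +1 to first 1
Round 2: Cedarfen=18 Elkhorn=16 Fernhollow=18 Greywater=29 Juniper=10 → close Greywater (overflow 14)
  29÷4 = 7 each, +1 to first 1
Round 3: Cedarfen=26 Elkhorn=23 Fernhollow=25 Juniper=17 → close Fernhollow (overflow 17)
  25÷3 = 8 each, +1 to first 1
Round 4: Cedarfen=35 Elkhorn=31 Juniper=25 → close Cedarfen (overflow 25)
  35÷2 = 17 each, +1 to first 1
Round 5: Elkhorn=49 Juniper=42 → close Elkhorn (overflow 36)
  49÷1 = 49 each, +1 to first 0

Closure order: Ironridge, Greywater, Fernhollow, Cedarfen, Elkhorn
Last habitat: Juniper with 91 animals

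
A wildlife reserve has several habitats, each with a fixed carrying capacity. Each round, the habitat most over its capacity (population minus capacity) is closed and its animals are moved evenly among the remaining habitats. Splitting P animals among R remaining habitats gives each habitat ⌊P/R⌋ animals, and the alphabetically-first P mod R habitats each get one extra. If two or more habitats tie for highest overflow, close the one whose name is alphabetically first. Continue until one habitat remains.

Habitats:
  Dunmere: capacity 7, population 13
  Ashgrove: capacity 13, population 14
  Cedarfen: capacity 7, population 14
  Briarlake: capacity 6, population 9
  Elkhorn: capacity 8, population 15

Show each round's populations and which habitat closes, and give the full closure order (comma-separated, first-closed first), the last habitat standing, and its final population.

Closure order: Cedarfen, Elkhorn, Dunmere, Briarlake
Last habitat: Ashgrove with 65 animals

Round 1: Ashgrove=14 Briarlake=9 Cedarfen=14 Dunmere=13 Elkhorn=15 → close Cedarfen (overflow 7)
  14÷4 = 3 each, +1 to first 2
Round 2: Ashgrove=18 Briarlake=13 Dunmere=16 Elkhorn=18 → close Elkhorn (overflow 10)
  18÷3 = 6 each, +1 to first 0
Round 3: Ashgrove=24 Briarlake=19 Dunmere=22 → close Dunmere (overflow 15)
  22÷2 = 11 each, +1 to first 0
Round 4: Ashgrove=35 Briarlake=30 → close Briarlake (overflow 24)
  30÷1 = 30 each, +1 to first 0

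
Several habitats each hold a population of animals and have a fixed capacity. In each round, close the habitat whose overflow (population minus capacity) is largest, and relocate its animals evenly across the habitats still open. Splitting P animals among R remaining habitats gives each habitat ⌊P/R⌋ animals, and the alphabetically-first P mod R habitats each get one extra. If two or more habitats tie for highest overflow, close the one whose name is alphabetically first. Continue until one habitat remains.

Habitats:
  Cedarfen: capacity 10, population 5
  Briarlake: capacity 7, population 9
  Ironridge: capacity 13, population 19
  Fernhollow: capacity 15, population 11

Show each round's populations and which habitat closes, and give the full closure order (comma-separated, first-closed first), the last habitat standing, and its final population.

Closure order: Ironridge, Briarlake, Fernhollow
Last habitat: Cedarfen with 44 animals

Round 1: Briarlake=9 Cedarfen=5 Fernhollow=11 Ironridge=19 → close Ironridge (overflow 6)
  19÷3 = 6 each, +1 to first 1
Round 2: Briarlake=16 Cedarfen=11 Fernhollow=17 → close Briarlake (overflow 9)
  16÷2 = 8 each, +1 to first 0
Round 3: Cedarfen=19 Fernhollow=25 → close Fernhollow (overflow 10)
  25÷1 = 25 each, +1 to first 0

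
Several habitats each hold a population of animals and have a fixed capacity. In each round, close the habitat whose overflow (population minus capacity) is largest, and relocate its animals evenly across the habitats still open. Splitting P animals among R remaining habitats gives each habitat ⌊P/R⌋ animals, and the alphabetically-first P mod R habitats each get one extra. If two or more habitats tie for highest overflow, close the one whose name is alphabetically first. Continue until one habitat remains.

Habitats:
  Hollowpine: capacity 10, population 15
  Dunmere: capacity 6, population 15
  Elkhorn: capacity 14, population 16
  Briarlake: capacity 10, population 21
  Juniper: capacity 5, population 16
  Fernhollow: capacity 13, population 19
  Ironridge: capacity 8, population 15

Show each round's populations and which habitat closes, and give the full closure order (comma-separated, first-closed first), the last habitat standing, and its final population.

Closure order: Briarlake, Juniper, Dunmere, Fernhollow, Hollowpine, Ironridge
Last habitat: Elkhorn with 117 animals

Round 1: Briarlake=21 Dunmere=15 Elkhorn=16 Fernhollow=19 Hollowpine=15 Ironridge=15 Juniper=16 → close Briarlake (overflow 11)
  21÷6 = 3 each, +1 to first 3
Round 2: Dunmere=19 Elkhorn=20 Fernhollow=23 Hollowpine=18 Ironridge=18 Juniper=19 → close Juniper (overflow 14)
  19÷5 = 3 each, +1 to first 4
Round 3: Dunmere=23 Elkhorn=24 Fernhollow=27 Hollowpine=22 Ironridge=21 → close Dunmere (overflow 17)
  23÷4 = 5 each, +1 to first 3
Round 4: Elkhorn=30 Fernhollow=33 Hollowpine=28 Ironridge=26 → close Fernhollow (overflow 20)
  33÷3 = 11 each, +1 to first 0
Round 5: Elkhorn=41 Hollowpine=39 Ironridge=37 → close Hollowpine (overflow 29)
  39÷2 = 19 each, +1 to first 1
Round 6: Elkhorn=61 Ironridge=56 → close Ironridge (overflow 48)
  56÷1 = 56 each, +1 to first 0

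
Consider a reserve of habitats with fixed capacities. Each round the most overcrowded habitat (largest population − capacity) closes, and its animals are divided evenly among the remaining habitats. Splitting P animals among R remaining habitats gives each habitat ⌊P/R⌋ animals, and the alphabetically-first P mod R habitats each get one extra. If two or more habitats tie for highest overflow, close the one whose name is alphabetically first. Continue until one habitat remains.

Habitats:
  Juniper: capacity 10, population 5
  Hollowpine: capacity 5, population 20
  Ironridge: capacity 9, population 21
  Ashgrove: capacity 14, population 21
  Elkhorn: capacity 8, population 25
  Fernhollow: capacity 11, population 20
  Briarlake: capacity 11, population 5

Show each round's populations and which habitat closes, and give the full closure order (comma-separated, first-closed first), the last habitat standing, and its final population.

Closure order: Elkhorn, Hollowpine, Ironridge, Ashgrove, Fernhollow, Briarlake
Last habitat: Juniper with 117 animals

Round 1: Ashgrove=21 Briarlake=5 Elkhorn=25 Fernhollow=20 Hollowpine=20 Ironridge=21 Juniper=5 → close Elkhorn (overflow 17)
  25÷6 = 4 each, +1 to first 1
Round 2: Ashgrove=26 Briarlake=9 Fernhollow=24 Hollowpine=24 Ironridge=25 Juniper=9 → close Hollowpine (overflow 19)
  24÷5 = 4 each, +1 to first 4
Round 3: Ashgrove=31 Briarlake=14 Fernhollow=29 Ironridge=30 Juniper=13 → close Ironridge (overflow 21)
  30÷4 = 7 each, +1 to first 2
Round 4: Ashgrove=39 Briarlake=22 Fernhollow=36 Juniper=20 → close Ashgrove (overflow 25)
  39÷3 = 13 each, +1 to first 0
Round 5: Briarlake=35 Fernhollow=49 Juniper=33 → close Fernhollow (overflow 38)
  49÷2 = 24 each, +1 to first 1
Round 6: Briarlake=60 Juniper=57 → close Briarlake (overflow 49)
  60÷1 = 60 each, +1 to first 0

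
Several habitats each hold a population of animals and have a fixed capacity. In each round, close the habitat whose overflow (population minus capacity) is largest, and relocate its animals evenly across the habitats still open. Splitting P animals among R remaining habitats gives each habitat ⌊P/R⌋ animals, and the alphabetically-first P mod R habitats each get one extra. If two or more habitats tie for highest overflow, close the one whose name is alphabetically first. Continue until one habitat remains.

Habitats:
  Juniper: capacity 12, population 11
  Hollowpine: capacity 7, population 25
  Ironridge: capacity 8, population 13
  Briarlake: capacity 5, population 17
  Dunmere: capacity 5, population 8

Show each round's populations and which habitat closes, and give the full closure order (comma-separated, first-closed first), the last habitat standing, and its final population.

Closure order: Hollowpine, Briarlake, Ironridge, Dunmere
Last habitat: Juniper with 74 animals

Round 1: Briarlake=17 Dunmere=8 Hollowpine=25 Ironridge=13 Juniper=11 → close Hollowpine (overflow 18)
  25÷4 = 6 each, +1 to first 1
Round 2: Briarlake=24 Dunmere=14 Ironridge=19 Juniper=17 → close Briarlake (overflow 19)
  24÷3 = 8 each, +1 to first 0
Round 3: Dunmere=22 Ironridge=27 Juniper=25 → close Ironridge (overflow 19)
  27÷2 = 13 each, +1 to first 1
Round 4: Dunmere=36 Juniper=38 → close Dunmere (overflow 31)
  36÷1 = 36 each, +1 to first 0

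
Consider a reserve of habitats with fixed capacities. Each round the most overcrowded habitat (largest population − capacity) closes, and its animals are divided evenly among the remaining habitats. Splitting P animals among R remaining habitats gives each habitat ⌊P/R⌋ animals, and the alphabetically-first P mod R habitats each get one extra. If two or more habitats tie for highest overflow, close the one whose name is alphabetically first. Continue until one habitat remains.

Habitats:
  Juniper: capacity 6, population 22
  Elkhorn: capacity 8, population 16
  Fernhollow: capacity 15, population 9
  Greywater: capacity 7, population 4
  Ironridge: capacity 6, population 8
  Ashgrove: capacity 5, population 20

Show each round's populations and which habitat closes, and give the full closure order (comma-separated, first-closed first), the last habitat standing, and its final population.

Closure order: Juniper, Ashgrove, Elkhorn, Ironridge, Greywater
Last habitat: Fernhollow with 79 animals

Round 1: Ashgrove=20 Elkhorn=16 Fernhollow=9 Greywater=4 Ironridge=8 Juniper=22 → close Juniper (overflow 16)
  22÷5 = 4 each, +1 to first 2
Round 2: Ashgrove=25 Elkhorn=21 Fernhollow=13 Greywater=8 Ironridge=12 → close Ashgrove (overflow 20)
  25÷4 = 6 each, +1 to first 1
Round 3: Elkhorn=28 Fernhollow=19 Greywater=14 Ironridge=18 → close Elkhorn (overflow 20)
  28÷3 = 9 each, +1 to first 1
Round 4: Fernhollow=29 Greywater=23 Ironridge=27 → close Ironridge (overflow 21)
  27÷2 = 13 each, +1 to first 1
Round 5: Fernhollow=43 Greywater=36 → close Greywater (overflow 29)
  36÷1 = 36 each, +1 to first 0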